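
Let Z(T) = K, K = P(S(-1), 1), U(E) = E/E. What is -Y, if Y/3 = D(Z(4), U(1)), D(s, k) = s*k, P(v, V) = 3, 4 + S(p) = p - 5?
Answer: -9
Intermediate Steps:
S(p) = -9 + p (S(p) = -4 + (p - 5) = -4 + (-5 + p) = -9 + p)
U(E) = 1
K = 3
Z(T) = 3
D(s, k) = k*s
Y = 9 (Y = 3*(1*3) = 3*3 = 9)
-Y = -1*9 = -9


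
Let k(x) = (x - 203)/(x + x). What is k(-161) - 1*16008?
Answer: -368158/23 ≈ -16007.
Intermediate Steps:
k(x) = (-203 + x)/(2*x) (k(x) = (-203 + x)/((2*x)) = (-203 + x)*(1/(2*x)) = (-203 + x)/(2*x))
k(-161) - 1*16008 = (1/2)*(-203 - 161)/(-161) - 1*16008 = (1/2)*(-1/161)*(-364) - 16008 = 26/23 - 16008 = -368158/23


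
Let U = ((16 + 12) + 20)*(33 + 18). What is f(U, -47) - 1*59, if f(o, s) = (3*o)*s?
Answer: -345227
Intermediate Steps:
U = 2448 (U = (28 + 20)*51 = 48*51 = 2448)
f(o, s) = 3*o*s
f(U, -47) - 1*59 = 3*2448*(-47) - 1*59 = -345168 - 59 = -345227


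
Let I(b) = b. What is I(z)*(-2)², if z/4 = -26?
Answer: -416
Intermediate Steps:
z = -104 (z = 4*(-26) = -104)
I(z)*(-2)² = -104*(-2)² = -104*4 = -416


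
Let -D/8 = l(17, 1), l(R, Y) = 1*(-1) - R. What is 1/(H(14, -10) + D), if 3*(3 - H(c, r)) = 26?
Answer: 3/415 ≈ 0.0072289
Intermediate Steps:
l(R, Y) = -1 - R
H(c, r) = -17/3 (H(c, r) = 3 - ⅓*26 = 3 - 26/3 = -17/3)
D = 144 (D = -8*(-1 - 1*17) = -8*(-1 - 17) = -8*(-18) = 144)
1/(H(14, -10) + D) = 1/(-17/3 + 144) = 1/(415/3) = 3/415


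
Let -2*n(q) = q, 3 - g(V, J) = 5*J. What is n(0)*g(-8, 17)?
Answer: 0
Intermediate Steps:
g(V, J) = 3 - 5*J
n(q) = -q/2
n(0)*g(-8, 17) = (-½*0)*(3 - 5*17) = 0*(3 - 85) = 0*(-82) = 0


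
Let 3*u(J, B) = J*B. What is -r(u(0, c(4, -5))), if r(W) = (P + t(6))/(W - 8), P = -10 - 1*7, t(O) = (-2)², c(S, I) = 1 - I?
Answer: -13/8 ≈ -1.6250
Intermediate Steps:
t(O) = 4
P = -17 (P = -10 - 7 = -17)
u(J, B) = B*J/3 (u(J, B) = (J*B)/3 = (B*J)/3 = B*J/3)
r(W) = -13/(-8 + W) (r(W) = (-17 + 4)/(W - 8) = -13/(-8 + W))
-r(u(0, c(4, -5))) = -(-13)/(-8 + (⅓)*(1 - 1*(-5))*0) = -(-13)/(-8 + (⅓)*(1 + 5)*0) = -(-13)/(-8 + (⅓)*6*0) = -(-13)/(-8 + 0) = -(-13)/(-8) = -(-13)*(-1)/8 = -1*13/8 = -13/8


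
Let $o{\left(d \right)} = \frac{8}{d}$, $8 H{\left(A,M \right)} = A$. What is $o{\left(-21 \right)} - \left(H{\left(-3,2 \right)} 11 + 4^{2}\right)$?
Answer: $- \frac{2059}{168} \approx -12.256$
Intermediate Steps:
$H{\left(A,M \right)} = \frac{A}{8}$
$o{\left(-21 \right)} - \left(H{\left(-3,2 \right)} 11 + 4^{2}\right) = \frac{8}{-21} - \left(\frac{1}{8} \left(-3\right) 11 + 4^{2}\right) = 8 \left(- \frac{1}{21}\right) - \left(\left(- \frac{3}{8}\right) 11 + 16\right) = - \frac{8}{21} - \left(- \frac{33}{8} + 16\right) = - \frac{8}{21} - \frac{95}{8} = - \frac{2059}{168}$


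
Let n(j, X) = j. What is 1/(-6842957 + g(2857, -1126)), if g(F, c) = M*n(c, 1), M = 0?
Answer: -1/6842957 ≈ -1.4614e-7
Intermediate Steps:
g(F, c) = 0 (g(F, c) = 0*c = 0)
1/(-6842957 + g(2857, -1126)) = 1/(-6842957 + 0) = 1/(-6842957) = -1/6842957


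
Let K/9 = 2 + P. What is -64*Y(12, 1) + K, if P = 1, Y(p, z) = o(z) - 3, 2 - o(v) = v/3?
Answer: 337/3 ≈ 112.33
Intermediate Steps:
o(v) = 2 - v/3
Y(p, z) = -1 - z/3 (Y(p, z) = (2 - z/3) - 3 = -1 - z/3)
K = 27 (K = 9*(2 + 1) = 9*3 = 27)
-64*Y(12, 1) + K = -64*(-1 - ⅓*1) + 27 = -64*(-1 - ⅓) + 27 = -64*(-4/3) + 27 = 256/3 + 27 = 337/3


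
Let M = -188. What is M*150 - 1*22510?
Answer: -50710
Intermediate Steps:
M*150 - 1*22510 = -188*150 - 1*22510 = -28200 - 22510 = -50710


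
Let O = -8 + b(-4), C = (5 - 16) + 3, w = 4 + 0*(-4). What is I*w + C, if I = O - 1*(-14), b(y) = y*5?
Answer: -64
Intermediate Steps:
b(y) = 5*y
w = 4 (w = 4 + 0 = 4)
C = -8 (C = -11 + 3 = -8)
O = -28 (O = -8 + 5*(-4) = -8 - 20 = -28)
I = -14 (I = -28 - 1*(-14) = -28 + 14 = -14)
I*w + C = -14*4 - 8 = -56 - 8 = -64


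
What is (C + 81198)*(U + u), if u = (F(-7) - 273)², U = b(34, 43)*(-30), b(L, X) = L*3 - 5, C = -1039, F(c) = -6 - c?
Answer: 5697220766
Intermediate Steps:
b(L, X) = -5 + 3*L (b(L, X) = 3*L - 5 = -5 + 3*L)
U = -2910 (U = (-5 + 3*34)*(-30) = (-5 + 102)*(-30) = 97*(-30) = -2910)
u = 73984 (u = ((-6 - 1*(-7)) - 273)² = ((-6 + 7) - 273)² = (1 - 273)² = (-272)² = 73984)
(C + 81198)*(U + u) = (-1039 + 81198)*(-2910 + 73984) = 80159*71074 = 5697220766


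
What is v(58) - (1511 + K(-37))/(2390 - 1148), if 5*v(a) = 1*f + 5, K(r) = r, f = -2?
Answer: -1822/3105 ≈ -0.58680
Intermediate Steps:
v(a) = 3/5 (v(a) = (1*(-2) + 5)/5 = (-2 + 5)/5 = (1/5)*3 = 3/5)
v(58) - (1511 + K(-37))/(2390 - 1148) = 3/5 - (1511 - 37)/(2390 - 1148) = 3/5 - 1474/1242 = 3/5 - 1*737/621 = 3/5 - 737/621 = -1822/3105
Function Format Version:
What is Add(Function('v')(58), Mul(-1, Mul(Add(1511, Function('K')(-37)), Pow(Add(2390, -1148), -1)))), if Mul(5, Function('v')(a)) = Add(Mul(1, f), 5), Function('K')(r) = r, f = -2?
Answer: Rational(-1822, 3105) ≈ -0.58680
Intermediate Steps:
Function('v')(a) = Rational(3, 5) (Function('v')(a) = Mul(Rational(1, 5), Add(Mul(1, -2), 5)) = Mul(Rational(1, 5), Add(-2, 5)) = Mul(Rational(1, 5), 3) = Rational(3, 5))
Add(Function('v')(58), Mul(-1, Mul(Add(1511, Function('K')(-37)), Pow(Add(2390, -1148), -1)))) = Add(Rational(3, 5), Mul(-1, Mul(Add(1511, -37), Pow(Add(2390, -1148), -1)))) = Add(Rational(3, 5), Mul(-1, Mul(1474, Pow(1242, -1)))) = Add(Rational(3, 5), Mul(-1, Mul(1474, Rational(1, 1242)))) = Add(Rational(3, 5), Mul(-1, Rational(737, 621))) = Add(Rational(3, 5), Rational(-737, 621)) = Rational(-1822, 3105)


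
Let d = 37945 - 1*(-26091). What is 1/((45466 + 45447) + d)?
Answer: 1/154949 ≈ 6.4537e-6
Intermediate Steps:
d = 64036 (d = 37945 + 26091 = 64036)
1/((45466 + 45447) + d) = 1/((45466 + 45447) + 64036) = 1/(90913 + 64036) = 1/154949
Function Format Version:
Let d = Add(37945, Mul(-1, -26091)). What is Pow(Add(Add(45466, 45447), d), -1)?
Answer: Rational(1, 154949) ≈ 6.4537e-6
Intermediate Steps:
d = 64036 (d = Add(37945, 26091) = 64036)
Pow(Add(Add(45466, 45447), d), -1) = Pow(Add(Add(45466, 45447), 64036), -1) = Pow(Add(90913, 64036), -1) = Pow(154949, -1) = Rational(1, 154949)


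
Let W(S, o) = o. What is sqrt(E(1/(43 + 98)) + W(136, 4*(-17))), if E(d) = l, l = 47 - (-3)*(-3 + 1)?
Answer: 3*I*sqrt(3) ≈ 5.1962*I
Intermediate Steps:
l = 41 (l = 47 - (-3)*(-2) = 47 - 1*6 = 47 - 6 = 41)
E(d) = 41
sqrt(E(1/(43 + 98)) + W(136, 4*(-17))) = sqrt(41 + 4*(-17)) = sqrt(41 - 68) = sqrt(-27) = 3*I*sqrt(3)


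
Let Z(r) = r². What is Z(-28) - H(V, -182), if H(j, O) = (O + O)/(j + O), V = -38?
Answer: 43029/55 ≈ 782.35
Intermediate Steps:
H(j, O) = 2*O/(O + j) (H(j, O) = (2*O)/(O + j) = 2*O/(O + j))
Z(-28) - H(V, -182) = (-28)² - 2*(-182)/(-182 - 38) = 784 - 2*(-182)/(-220) = 784 - 2*(-182)*(-1)/220 = 784 - 1*91/55 = 784 - 91/55 = 43029/55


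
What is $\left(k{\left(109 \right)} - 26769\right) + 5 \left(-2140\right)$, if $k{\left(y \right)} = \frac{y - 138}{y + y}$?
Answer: $- \frac{8168271}{218} \approx -37469.0$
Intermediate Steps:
$k{\left(y \right)} = \frac{-138 + y}{2 y}$
$\left(k{\left(109 \right)} - 26769\right) + 5 \left(-2140\right) = \left(\frac{-138 + 109}{2 \cdot 109} - 26769\right) + 5 \left(-2140\right) = \left(\frac{1}{2} \cdot \frac{1}{109} \left(-29\right) - 26769\right) - 10700 = \left(- \frac{29}{218} - 26769\right) - 10700 = - \frac{5835671}{218} - 10700 = - \frac{8168271}{218}$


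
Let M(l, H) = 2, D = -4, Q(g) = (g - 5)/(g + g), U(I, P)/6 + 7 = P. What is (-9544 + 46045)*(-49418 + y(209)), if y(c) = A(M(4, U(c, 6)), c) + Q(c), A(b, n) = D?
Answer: -377022333096/209 ≈ -1.8039e+9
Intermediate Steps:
U(I, P) = -42 + 6*P
Q(g) = (-5 + g)/(2*g) (Q(g) = (-5 + g)/((2*g)) = (-5 + g)*(1/(2*g)) = (-5 + g)/(2*g))
A(b, n) = -4
y(c) = -4 + (-5 + c)/(2*c)
(-9544 + 46045)*(-49418 + y(209)) = (-9544 + 46045)*(-49418 + (½)*(-5 - 7*209)/209) = 36501*(-49418 + (½)*(1/209)*(-5 - 1463)) = 36501*(-49418 + (½)*(1/209)*(-1468)) = 36501*(-49418 - 734/209) = 36501*(-10329096/209) = -377022333096/209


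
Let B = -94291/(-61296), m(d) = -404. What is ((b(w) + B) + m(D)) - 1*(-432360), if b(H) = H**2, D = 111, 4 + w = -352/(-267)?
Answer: 629189824179113/1456576848 ≈ 4.3196e+5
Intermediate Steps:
w = -716/267 (w = -4 - 352/(-267) = -4 - 352*(-1/267) = -4 + 352/267 = -716/267 ≈ -2.6816)
B = 94291/61296 (B = -94291*(-1/61296) = 94291/61296 ≈ 1.5383)
((b(w) + B) + m(D)) - 1*(-432360) = (((-716/267)**2 + 94291/61296) - 404) - 1*(-432360) = ((512656/71289 + 94291/61296) - 404) + 432360 = (12715224425/1456576848 - 404) + 432360 = -575741822167/1456576848 + 432360 = 629189824179113/1456576848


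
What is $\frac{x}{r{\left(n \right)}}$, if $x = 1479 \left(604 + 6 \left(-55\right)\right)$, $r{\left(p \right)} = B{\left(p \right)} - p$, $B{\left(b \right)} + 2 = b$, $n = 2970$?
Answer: $-202623$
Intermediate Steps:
$B{\left(b \right)} = -2 + b$
$r{\left(p \right)} = -2$ ($r{\left(p \right)} = \left(-2 + p\right) - p = -2$)
$x = 405246$ ($x = 1479 \left(604 - 330\right) = 1479 \cdot 274 = 405246$)
$\frac{x}{r{\left(n \right)}} = \frac{405246}{-2} = 405246 \left(- \frac{1}{2}\right) = -202623$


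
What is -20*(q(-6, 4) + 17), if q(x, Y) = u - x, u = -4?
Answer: -380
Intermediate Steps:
q(x, Y) = -4 - x
-20*(q(-6, 4) + 17) = -20*((-4 - 1*(-6)) + 17) = -20*((-4 + 6) + 17) = -20*(2 + 17) = -20*19 = -380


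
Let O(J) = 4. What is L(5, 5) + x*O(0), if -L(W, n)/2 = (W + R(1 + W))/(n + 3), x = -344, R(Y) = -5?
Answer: -1376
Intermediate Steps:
L(W, n) = -2*(-5 + W)/(3 + n) (L(W, n) = -2*(W - 5)/(n + 3) = -2*(-5 + W)/(3 + n))
L(5, 5) + x*O(0) = 2*(5 - 1*5)/(3 + 5) - 344*4 = 2*(5 - 5)/8 - 1376 = 2*(⅛)*0 - 1376 = 0 - 1376 = -1376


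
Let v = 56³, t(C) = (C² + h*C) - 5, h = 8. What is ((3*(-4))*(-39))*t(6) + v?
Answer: 212588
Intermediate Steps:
t(C) = -5 + C² + 8*C (t(C) = (C² + 8*C) - 5 = -5 + C² + 8*C)
v = 175616
((3*(-4))*(-39))*t(6) + v = ((3*(-4))*(-39))*(-5 + 6² + 8*6) + 175616 = (-12*(-39))*(-5 + 36 + 48) + 175616 = 468*79 + 175616 = 36972 + 175616 = 212588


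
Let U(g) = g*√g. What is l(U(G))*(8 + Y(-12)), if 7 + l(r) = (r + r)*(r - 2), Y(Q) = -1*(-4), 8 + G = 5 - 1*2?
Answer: -3084 + 240*I*√5 ≈ -3084.0 + 536.66*I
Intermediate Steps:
G = -5 (G = -8 + (5 - 1*2) = -8 + (5 - 2) = -8 + 3 = -5)
U(g) = g^(3/2)
Y(Q) = 4
l(r) = -7 + 2*r*(-2 + r) (l(r) = -7 + (r + r)*(r - 2) = -7 + (2*r)*(-2 + r) = -7 + 2*r*(-2 + r))
l(U(G))*(8 + Y(-12)) = (-7 - (-20)*I*√5 + 2*((-5)^(3/2))²)*(8 + 4) = (-7 - (-20)*I*√5 + 2*(-5*I*√5)²)*12 = (-7 + 20*I*√5 + 2*(-125))*12 = (-7 + 20*I*√5 - 250)*12 = (-257 + 20*I*√5)*12 = -3084 + 240*I*√5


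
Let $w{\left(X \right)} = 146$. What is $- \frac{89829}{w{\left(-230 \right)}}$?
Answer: $- \frac{89829}{146} \approx -615.27$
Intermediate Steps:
$- \frac{89829}{w{\left(-230 \right)}} = - \frac{89829}{146}$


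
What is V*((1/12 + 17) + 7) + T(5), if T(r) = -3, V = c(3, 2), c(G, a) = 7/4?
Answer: 1879/48 ≈ 39.146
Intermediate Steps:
c(G, a) = 7/4 (c(G, a) = 7*(¼) = 7/4)
V = 7/4 ≈ 1.7500
V*((1/12 + 17) + 7) + T(5) = 7*((1/12 + 17) + 7)/4 - 3 = 7*(205/12 + 7)/4 - 3 = (7/4)*(289/12) - 3 = 2023/48 - 3 = 1879/48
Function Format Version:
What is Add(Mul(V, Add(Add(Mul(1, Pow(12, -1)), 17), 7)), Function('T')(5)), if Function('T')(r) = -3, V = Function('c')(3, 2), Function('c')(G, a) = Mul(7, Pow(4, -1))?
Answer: Rational(1879, 48) ≈ 39.146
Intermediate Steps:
Function('c')(G, a) = Rational(7, 4) (Function('c')(G, a) = Mul(7, Rational(1, 4)) = Rational(7, 4))
V = Rational(7, 4) ≈ 1.7500
Add(Mul(V, Add(Add(Mul(1, Pow(12, -1)), 17), 7)), Function('T')(5)) = Add(Mul(Rational(7, 4), Add(Add(Mul(1, Pow(12, -1)), 17), 7)), -3) = Add(Mul(Rational(7, 4), Add(Add(Mul(1, Rational(1, 12)), 17), 7)), -3) = Add(Mul(Rational(7, 4), Add(Add(Rational(1, 12), 17), 7)), -3) = Add(Mul(Rational(7, 4), Add(Rational(205, 12), 7)), -3) = Add(Mul(Rational(7, 4), Rational(289, 12)), -3) = Add(Rational(2023, 48), -3) = Rational(1879, 48)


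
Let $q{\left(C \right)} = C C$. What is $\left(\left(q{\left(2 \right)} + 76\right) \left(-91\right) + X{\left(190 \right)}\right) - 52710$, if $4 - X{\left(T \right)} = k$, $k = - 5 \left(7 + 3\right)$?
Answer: $-59936$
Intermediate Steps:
$q{\left(C \right)} = C^{2}$
$k = -50$ ($k = \left(-5\right) 10 = -50$)
$X{\left(T \right)} = 54$ ($X{\left(T \right)} = 4 - -50 = 4 + 50 = 54$)
$\left(\left(q{\left(2 \right)} + 76\right) \left(-91\right) + X{\left(190 \right)}\right) - 52710 = \left(\left(2^{2} + 76\right) \left(-91\right) + 54\right) - 52710 = \left(\left(4 + 76\right) \left(-91\right) + 54\right) - 52710 = \left(80 \left(-91\right) + 54\right) - 52710 = \left(-7280 + 54\right) - 52710 = -7226 - 52710 = -59936$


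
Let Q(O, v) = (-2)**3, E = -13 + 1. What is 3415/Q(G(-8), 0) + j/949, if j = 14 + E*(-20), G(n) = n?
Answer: -3238803/7592 ≈ -426.61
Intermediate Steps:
E = -12
Q(O, v) = -8
j = 254 (j = 14 - 12*(-20) = 14 + 240 = 254)
3415/Q(G(-8), 0) + j/949 = 3415/(-8) + 254/949 = 3415*(-1/8) + 254*(1/949) = -3415/8 + 254/949 = -3238803/7592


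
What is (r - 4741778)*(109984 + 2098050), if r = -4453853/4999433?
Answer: -52344108562524650718/4999433 ≈ -1.0470e+13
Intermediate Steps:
r = -4453853/4999433 (r = -4453853*1/4999433 = -4453853/4999433 ≈ -0.89087)
(r - 4741778)*(109984 + 2098050) = (-4453853/4999433 - 4741778)*(109984 + 2098050) = -23706205865727/4999433*2208034 = -52344108562524650718/4999433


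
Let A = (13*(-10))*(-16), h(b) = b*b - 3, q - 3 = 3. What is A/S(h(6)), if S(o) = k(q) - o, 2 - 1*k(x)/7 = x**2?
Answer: -2080/271 ≈ -7.6753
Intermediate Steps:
q = 6 (q = 3 + 3 = 6)
h(b) = -3 + b**2 (h(b) = b**2 - 3 = -3 + b**2)
k(x) = 14 - 7*x**2
A = 2080 (A = -130*(-16) = 2080)
S(o) = -238 - o (S(o) = (14 - 7*6**2) - o = (14 - 7*36) - o = (14 - 252) - o = -238 - o)
A/S(h(6)) = 2080/(-238 - (-3 + 6**2)) = 2080/(-238 - (-3 + 36)) = 2080/(-238 - 1*33) = 2080/(-238 - 33) = 2080/(-271) = 2080*(-1/271) = -2080/271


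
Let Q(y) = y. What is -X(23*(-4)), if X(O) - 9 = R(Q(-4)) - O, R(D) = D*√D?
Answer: -101 + 8*I ≈ -101.0 + 8.0*I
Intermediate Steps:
R(D) = D^(3/2)
X(O) = 9 - O - 8*I (X(O) = 9 + ((-4)^(3/2) - O) = 9 + (-8*I - O) = 9 + (-O - 8*I) = 9 - O - 8*I)
-X(23*(-4)) = -(9 - 23*(-4) - 8*I) = -(9 - 1*(-92) - 8*I) = -(9 + 92 - 8*I) = -(101 - 8*I) = -101 + 8*I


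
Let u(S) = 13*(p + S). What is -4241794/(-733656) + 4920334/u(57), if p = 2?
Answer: 1806543008551/281357076 ≈ 6420.8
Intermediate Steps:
u(S) = 26 + 13*S (u(S) = 13*(2 + S) = 26 + 13*S)
-4241794/(-733656) + 4920334/u(57) = -4241794/(-733656) + 4920334/(26 + 13*57) = -4241794*(-1/733656) + 4920334/(26 + 741) = 2120897/366828 + 4920334/767 = 1806543008551/281357076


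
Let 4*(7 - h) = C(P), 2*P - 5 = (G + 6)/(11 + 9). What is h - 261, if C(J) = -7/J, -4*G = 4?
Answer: -760/3 ≈ -253.33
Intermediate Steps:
G = -1 (G = -¼*4 = -1)
P = 21/8 (P = 5/2 + ((-1 + 6)/(11 + 9))/2 = 5/2 + (5/20)/2 = 5/2 + (5*(1/20))/2 = 5/2 + (½)*(¼) = 5/2 + ⅛ = 21/8 ≈ 2.6250)
h = 23/3 (h = 7 - (-7)/(4*21/8) = 7 - (-7)*8/(4*21) = 7 - ¼*(-8/3) = 7 + ⅔ = 23/3 ≈ 7.6667)
h - 261 = 23/3 - 261 = -760/3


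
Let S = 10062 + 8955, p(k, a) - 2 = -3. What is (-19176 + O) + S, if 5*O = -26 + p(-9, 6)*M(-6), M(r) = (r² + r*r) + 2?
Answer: -179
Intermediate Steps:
M(r) = 2 + 2*r² (M(r) = (r² + r²) + 2 = 2*r² + 2 = 2 + 2*r²)
p(k, a) = -1 (p(k, a) = 2 - 3 = -1)
S = 19017
O = -20 (O = (-26 - (2 + 2*(-6)²))/5 = (-26 - (2 + 2*36))/5 = (-26 - (2 + 72))/5 = (-26 - 1*74)/5 = (-26 - 74)/5 = (⅕)*(-100) = -20)
(-19176 + O) + S = (-19176 - 20) + 19017 = -19196 + 19017 = -179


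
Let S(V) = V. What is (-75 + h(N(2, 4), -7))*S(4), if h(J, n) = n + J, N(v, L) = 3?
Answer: -316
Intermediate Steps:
h(J, n) = J + n
(-75 + h(N(2, 4), -7))*S(4) = (-75 + (3 - 7))*4 = (-75 - 4)*4 = -79*4 = -316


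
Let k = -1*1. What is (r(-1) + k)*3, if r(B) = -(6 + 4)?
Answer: -33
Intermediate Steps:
k = -1
r(B) = -10 (r(B) = -1*10 = -10)
(r(-1) + k)*3 = (-10 - 1)*3 = -11*3 = -33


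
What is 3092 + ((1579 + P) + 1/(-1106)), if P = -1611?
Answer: 3384359/1106 ≈ 3060.0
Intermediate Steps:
3092 + ((1579 + P) + 1/(-1106)) = 3092 + ((1579 - 1611) + 1/(-1106)) = 3092 + (-32 - 1/1106) = 3092 - 35393/1106 = 3384359/1106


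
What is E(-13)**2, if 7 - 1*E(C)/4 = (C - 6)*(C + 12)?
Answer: 2304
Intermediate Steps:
E(C) = 28 - 4*(-6 + C)*(12 + C) (E(C) = 28 - 4*(C - 6)*(C + 12) = 28 - 4*(-6 + C)*(12 + C))
E(-13)**2 = (316 - 24*(-13) - 4*(-13)**2)**2 = (316 + 312 - 4*169)**2 = (316 + 312 - 676)**2 = (-48)**2 = 2304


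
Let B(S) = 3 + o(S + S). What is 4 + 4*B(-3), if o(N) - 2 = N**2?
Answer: 168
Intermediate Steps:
o(N) = 2 + N**2
B(S) = 5 + 4*S**2 (B(S) = 3 + (2 + (S + S)**2) = 3 + (2 + (2*S)**2) = 3 + (2 + 4*S**2) = 5 + 4*S**2)
4 + 4*B(-3) = 4 + 4*(5 + 4*(-3)**2) = 4 + 4*(5 + 4*9) = 4 + 4*(5 + 36) = 4 + 4*41 = 4 + 164 = 168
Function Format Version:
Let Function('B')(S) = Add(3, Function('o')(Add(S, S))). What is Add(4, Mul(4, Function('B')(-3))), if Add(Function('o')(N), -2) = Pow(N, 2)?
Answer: 168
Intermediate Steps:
Function('o')(N) = Add(2, Pow(N, 2))
Function('B')(S) = Add(5, Mul(4, Pow(S, 2))) (Function('B')(S) = Add(3, Add(2, Pow(Add(S, S), 2))) = Add(3, Add(2, Pow(Mul(2, S), 2))) = Add(3, Add(2, Mul(4, Pow(S, 2)))) = Add(5, Mul(4, Pow(S, 2))))
Add(4, Mul(4, Function('B')(-3))) = Add(4, Mul(4, Add(5, Mul(4, Pow(-3, 2))))) = Add(4, Mul(4, Add(5, Mul(4, 9)))) = Add(4, Mul(4, Add(5, 36))) = Add(4, Mul(4, 41)) = Add(4, 164) = 168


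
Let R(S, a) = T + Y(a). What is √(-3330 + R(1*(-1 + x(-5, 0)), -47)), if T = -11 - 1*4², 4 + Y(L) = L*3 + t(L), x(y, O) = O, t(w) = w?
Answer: 13*I*√21 ≈ 59.573*I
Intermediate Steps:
Y(L) = -4 + 4*L (Y(L) = -4 + (L*3 + L) = -4 + (3*L + L) = -4 + 4*L)
T = -27 (T = -11 - 1*16 = -11 - 16 = -27)
R(S, a) = -31 + 4*a (R(S, a) = -27 + (-4 + 4*a) = -31 + 4*a)
√(-3330 + R(1*(-1 + x(-5, 0)), -47)) = √(-3330 + (-31 + 4*(-47))) = √(-3330 + (-31 - 188)) = √(-3330 - 219) = √(-3549) = 13*I*√21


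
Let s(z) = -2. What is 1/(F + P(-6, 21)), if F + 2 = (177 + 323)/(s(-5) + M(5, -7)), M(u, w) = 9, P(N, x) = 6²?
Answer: 7/738 ≈ 0.0094851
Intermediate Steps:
P(N, x) = 36
F = 486/7 (F = -2 + (177 + 323)/(-2 + 9) = -2 + 500/7 = 486/7 ≈ 69.429)
1/(F + P(-6, 21)) = 1/(486/7 + 36) = 1/(738/7) = 7/738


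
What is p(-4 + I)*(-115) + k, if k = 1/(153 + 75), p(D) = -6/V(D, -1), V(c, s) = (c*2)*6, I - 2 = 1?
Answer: -13109/228 ≈ -57.496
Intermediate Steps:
I = 3 (I = 2 + 1 = 3)
V(c, s) = 12*c (V(c, s) = (2*c)*6 = 12*c)
p(D) = -1/(2*D) (p(D) = -6*1/(12*D) = -1/(2*D))
k = 1/228 ≈ 0.0043860
p(-4 + I)*(-115) + k = -1/(2*(-4 + 3))*(-115) + 1/228 = -½/(-1)*(-115) + 1/228 = -½*(-1)*(-115) + 1/228 = (½)*(-115) + 1/228 = -115/2 + 1/228 = -13109/228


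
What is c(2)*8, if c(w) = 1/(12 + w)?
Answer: 4/7 ≈ 0.57143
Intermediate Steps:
c(2)*8 = 8/(12 + 2) = 8/14 = (1/14)*8 = 4/7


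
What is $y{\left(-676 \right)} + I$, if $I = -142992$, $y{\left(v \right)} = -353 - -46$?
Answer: $-143299$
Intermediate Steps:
$y{\left(v \right)} = -307$ ($y{\left(v \right)} = -353 + 46 = -307$)
$y{\left(-676 \right)} + I = -307 - 142992 = -143299$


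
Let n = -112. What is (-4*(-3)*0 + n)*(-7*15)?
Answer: 11760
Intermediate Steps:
(-4*(-3)*0 + n)*(-7*15) = (-4*(-3)*0 - 112)*(-7*15) = (12*0 - 112)*(-105) = (0 - 112)*(-105) = -112*(-105) = 11760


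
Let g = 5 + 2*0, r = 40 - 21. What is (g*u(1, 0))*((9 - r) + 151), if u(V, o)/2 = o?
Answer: 0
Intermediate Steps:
u(V, o) = 2*o
r = 19
g = 5 (g = 5 + 0 = 5)
(g*u(1, 0))*((9 - r) + 151) = (5*(2*0))*((9 - 1*19) + 151) = (5*0)*((9 - 19) + 151) = 0*(-10 + 151) = 0*141 = 0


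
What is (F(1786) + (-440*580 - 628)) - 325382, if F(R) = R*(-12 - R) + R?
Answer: -3790652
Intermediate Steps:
F(R) = R + R*(-12 - R)
(F(1786) + (-440*580 - 628)) - 325382 = (-1*1786*(11 + 1786) + (-440*580 - 628)) - 325382 = (-1*1786*1797 + (-255200 - 628)) - 325382 = (-3209442 - 255828) - 325382 = -3465270 - 325382 = -3790652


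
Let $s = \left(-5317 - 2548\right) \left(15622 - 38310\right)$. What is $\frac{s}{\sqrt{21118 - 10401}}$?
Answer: $\frac{178441120 \sqrt{10717}}{10717} \approx 1.7237 \cdot 10^{6}$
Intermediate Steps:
$s = 178441120$ ($s = \left(-7865\right) \left(-22688\right) = 178441120$)
$\frac{s}{\sqrt{21118 - 10401}} = \frac{178441120}{\sqrt{21118 - 10401}} = \frac{178441120}{\sqrt{10717}} = 178441120 \frac{\sqrt{10717}}{10717} = \frac{178441120 \sqrt{10717}}{10717}$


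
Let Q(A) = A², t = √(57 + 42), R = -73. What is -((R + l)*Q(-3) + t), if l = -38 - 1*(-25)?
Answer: 774 - 3*√11 ≈ 764.05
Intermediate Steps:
t = 3*√11 (t = √99 = 3*√11 ≈ 9.9499)
l = -13 (l = -38 + 25 = -13)
-((R + l)*Q(-3) + t) = -((-73 - 13)*(-3)² + 3*√11) = -(-86*9 + 3*√11) = -(-774 + 3*√11) = 774 - 3*√11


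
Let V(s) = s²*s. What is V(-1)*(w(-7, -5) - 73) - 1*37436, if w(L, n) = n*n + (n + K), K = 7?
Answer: -37390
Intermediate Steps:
V(s) = s³
w(L, n) = 7 + n + n² (w(L, n) = n*n + (n + 7) = n² + (7 + n) = 7 + n + n²)
V(-1)*(w(-7, -5) - 73) - 1*37436 = (-1)³*((7 - 5 + (-5)²) - 73) - 1*37436 = -((7 - 5 + 25) - 73) - 37436 = -(27 - 73) - 37436 = -1*(-46) - 37436 = 46 - 37436 = -37390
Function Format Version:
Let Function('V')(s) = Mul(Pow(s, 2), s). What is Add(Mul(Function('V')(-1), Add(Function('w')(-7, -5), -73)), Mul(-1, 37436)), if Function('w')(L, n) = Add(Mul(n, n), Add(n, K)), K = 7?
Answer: -37390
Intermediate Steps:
Function('V')(s) = Pow(s, 3)
Function('w')(L, n) = Add(7, n, Pow(n, 2)) (Function('w')(L, n) = Add(Mul(n, n), Add(n, 7)) = Add(Pow(n, 2), Add(7, n)) = Add(7, n, Pow(n, 2)))
Add(Mul(Function('V')(-1), Add(Function('w')(-7, -5), -73)), Mul(-1, 37436)) = Add(Mul(Pow(-1, 3), Add(Add(7, -5, Pow(-5, 2)), -73)), Mul(-1, 37436)) = Add(Mul(-1, Add(Add(7, -5, 25), -73)), -37436) = Add(Mul(-1, Add(27, -73)), -37436) = Add(Mul(-1, -46), -37436) = Add(46, -37436) = -37390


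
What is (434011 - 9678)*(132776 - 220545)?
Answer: -37243283077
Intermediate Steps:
(434011 - 9678)*(132776 - 220545) = 424333*(-87769) = -37243283077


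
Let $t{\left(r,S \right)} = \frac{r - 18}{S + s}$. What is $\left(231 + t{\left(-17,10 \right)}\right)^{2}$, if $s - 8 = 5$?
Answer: $\frac{27857284}{529} \approx 52660.0$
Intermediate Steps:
$s = 13$ ($s = 8 + 5 = 13$)
$t{\left(r,S \right)} = \frac{-18 + r}{13 + S}$ ($t{\left(r,S \right)} = \frac{r - 18}{S + 13} = \frac{-18 + r}{13 + S}$)
$\left(231 + t{\left(-17,10 \right)}\right)^{2} = \left(231 + \frac{-18 - 17}{13 + 10}\right)^{2} = \left(231 + \frac{1}{23} \left(-35\right)\right)^{2} = \left(231 - \frac{35}{23}\right)^{2} = \left(\frac{5278}{23}\right)^{2} = \frac{27857284}{529}$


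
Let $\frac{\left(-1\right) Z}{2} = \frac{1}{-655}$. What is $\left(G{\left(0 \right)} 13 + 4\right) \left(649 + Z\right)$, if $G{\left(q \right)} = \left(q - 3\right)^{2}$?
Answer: $\frac{51436737}{655} \approx 78529.0$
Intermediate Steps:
$G{\left(q \right)} = \left(-3 + q\right)^{2}$
$Z = \frac{2}{655}$ ($Z = - \frac{2}{-655} = \left(-2\right) \left(- \frac{1}{655}\right) = \frac{2}{655} \approx 0.0030534$)
$\left(G{\left(0 \right)} 13 + 4\right) \left(649 + Z\right) = \left(\left(-3 + 0\right)^{2} \cdot 13 + 4\right) \left(649 + \frac{2}{655}\right) = \left(\left(-3\right)^{2} \cdot 13 + 4\right) \frac{425097}{655} = \left(9 \cdot 13 + 4\right) \frac{425097}{655} = \left(117 + 4\right) \frac{425097}{655} = 121 \cdot \frac{425097}{655} = \frac{51436737}{655}$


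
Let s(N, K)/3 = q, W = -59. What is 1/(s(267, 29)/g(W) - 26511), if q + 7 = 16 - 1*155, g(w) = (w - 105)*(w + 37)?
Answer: -1804/47826063 ≈ -3.7720e-5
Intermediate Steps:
g(w) = (-105 + w)*(37 + w)
q = -146 (q = -7 + (16 - 1*155) = -7 + (16 - 155) = -7 - 139 = -146)
s(N, K) = -438 (s(N, K) = 3*(-146) = -438)
1/(s(267, 29)/g(W) - 26511) = 1/(-438/(-3885 + (-59)² - 68*(-59)) - 26511) = 1/(-438/(-3885 + 3481 + 4012) - 26511) = 1/(-438/3608 - 26511) = 1/(-438*1/3608 - 26511) = 1/(-219/1804 - 26511) = 1/(-47826063/1804) = -1804/47826063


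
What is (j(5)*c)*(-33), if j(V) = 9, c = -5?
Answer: 1485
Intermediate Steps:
(j(5)*c)*(-33) = (9*(-5))*(-33) = -45*(-33) = 1485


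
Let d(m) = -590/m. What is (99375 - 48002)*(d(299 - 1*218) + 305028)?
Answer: 1269256168894/81 ≈ 1.5670e+10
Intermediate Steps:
(99375 - 48002)*(d(299 - 1*218) + 305028) = (99375 - 48002)*(-590/(299 - 1*218) + 305028) = 51373*(-590/(299 - 218) + 305028) = 51373*(-590/81 + 305028) = 51373*(24706678/81) = 1269256168894/81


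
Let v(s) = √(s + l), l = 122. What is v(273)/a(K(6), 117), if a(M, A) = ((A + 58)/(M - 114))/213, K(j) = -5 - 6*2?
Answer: -27903*√395/175 ≈ -3168.9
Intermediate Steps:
K(j) = -17 (K(j) = -5 - 1*12 = -5 - 12 = -17)
a(M, A) = (58 + A)/(213*(-114 + M)) (a(M, A) = ((58 + A)/(-114 + M))*(1/213) = (58 + A)/(213*(-114 + M)))
v(s) = √(122 + s) (v(s) = √(s + 122) = √(122 + s))
v(273)/a(K(6), 117) = √(122 + 273)/(((58 + 117)/(213*(-114 - 17)))) = √395/(((1/213)*175/(-131))) = √395/(((1/213)*(-1/131)*175)) = √395/(-175/27903) = √395*(-27903/175) = -27903*√395/175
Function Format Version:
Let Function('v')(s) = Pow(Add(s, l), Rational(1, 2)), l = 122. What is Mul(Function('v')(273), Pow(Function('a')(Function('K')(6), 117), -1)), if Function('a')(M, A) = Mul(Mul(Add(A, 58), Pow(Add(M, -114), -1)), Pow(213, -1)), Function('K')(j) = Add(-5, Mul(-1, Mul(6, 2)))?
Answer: Mul(Rational(-27903, 175), Pow(395, Rational(1, 2))) ≈ -3168.9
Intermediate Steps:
Function('K')(j) = -17 (Function('K')(j) = Add(-5, Mul(-1, 12)) = Add(-5, -12) = -17)
Function('a')(M, A) = Mul(Rational(1, 213), Pow(Add(-114, M), -1), Add(58, A)) (Function('a')(M, A) = Mul(Mul(Add(58, A), Pow(Add(-114, M), -1)), Rational(1, 213)) = Mul(Mul(Pow(Add(-114, M), -1), Add(58, A)), Rational(1, 213)) = Mul(Rational(1, 213), Pow(Add(-114, M), -1), Add(58, A)))
Function('v')(s) = Pow(Add(122, s), Rational(1, 2)) (Function('v')(s) = Pow(Add(s, 122), Rational(1, 2)) = Pow(Add(122, s), Rational(1, 2)))
Mul(Function('v')(273), Pow(Function('a')(Function('K')(6), 117), -1)) = Mul(Pow(Add(122, 273), Rational(1, 2)), Pow(Mul(Rational(1, 213), Pow(Add(-114, -17), -1), Add(58, 117)), -1)) = Mul(Pow(395, Rational(1, 2)), Pow(Mul(Rational(1, 213), Pow(-131, -1), 175), -1)) = Mul(Pow(395, Rational(1, 2)), Pow(Mul(Rational(1, 213), Rational(-1, 131), 175), -1)) = Mul(Pow(395, Rational(1, 2)), Pow(Rational(-175, 27903), -1)) = Mul(Pow(395, Rational(1, 2)), Rational(-27903, 175)) = Mul(Rational(-27903, 175), Pow(395, Rational(1, 2)))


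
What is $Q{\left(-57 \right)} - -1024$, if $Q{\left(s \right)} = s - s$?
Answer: $1024$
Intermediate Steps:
$Q{\left(s \right)} = 0$
$Q{\left(-57 \right)} - -1024 = 0 - -1024 = 0 + 1024 = 1024$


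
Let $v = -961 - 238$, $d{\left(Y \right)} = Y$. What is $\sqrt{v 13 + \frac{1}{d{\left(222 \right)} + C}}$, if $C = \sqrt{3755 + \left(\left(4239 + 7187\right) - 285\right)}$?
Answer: $\frac{\sqrt{-6920626 - 872872 \sqrt{19}}}{2 \sqrt{111 + 14 \sqrt{19}}} \approx 124.85 i$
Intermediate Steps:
$v = -1199$ ($v = -961 - 238 = -1199$)
$C = 28 \sqrt{19}$ ($C = \sqrt{3755 + \left(11426 - 285\right)} = \sqrt{3755 + 11141} = \sqrt{14896} = 28 \sqrt{19} \approx 122.05$)
$\sqrt{v 13 + \frac{1}{d{\left(222 \right)} + C}} = \sqrt{\left(-1199\right) 13 + \frac{1}{222 + 28 \sqrt{19}}} = \sqrt{-15587 + \frac{1}{222 + 28 \sqrt{19}}}$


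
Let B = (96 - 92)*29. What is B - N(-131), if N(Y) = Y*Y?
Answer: -17045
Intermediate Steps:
N(Y) = Y**2
B = 116 (B = 4*29 = 116)
B - N(-131) = 116 - 1*(-131)**2 = 116 - 1*17161 = 116 - 17161 = -17045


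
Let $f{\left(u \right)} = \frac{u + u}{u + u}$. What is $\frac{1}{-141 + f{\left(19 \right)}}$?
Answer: $- \frac{1}{140} \approx -0.0071429$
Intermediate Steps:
$f{\left(u \right)} = 1$ ($f{\left(u \right)} = \frac{2 u}{2 u} = 2 u \frac{1}{2 u} = 1$)
$\frac{1}{-141 + f{\left(19 \right)}} = \frac{1}{-141 + 1} = \frac{1}{-140} = - \frac{1}{140}$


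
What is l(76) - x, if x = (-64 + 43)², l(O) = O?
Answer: -365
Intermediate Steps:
x = 441 (x = (-21)² = 441)
l(76) - x = 76 - 1*441 = 76 - 441 = -365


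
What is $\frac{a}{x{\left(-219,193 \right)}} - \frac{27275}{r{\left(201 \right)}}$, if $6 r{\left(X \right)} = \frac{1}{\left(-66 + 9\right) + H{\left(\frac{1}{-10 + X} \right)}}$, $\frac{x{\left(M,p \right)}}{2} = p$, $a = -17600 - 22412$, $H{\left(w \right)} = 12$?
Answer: $\frac{1421280244}{193} \approx 7.3641 \cdot 10^{6}$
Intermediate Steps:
$a = -40012$
$x{\left(M,p \right)} = 2 p$
$r{\left(X \right)} = - \frac{1}{270}$ ($r{\left(X \right)} = \frac{1}{6 \left(\left(-66 + 9\right) + 12\right)} = \frac{1}{6 \left(-57 + 12\right)} = \frac{1}{6 \left(-45\right)} = \frac{1}{6} \left(- \frac{1}{45}\right) = - \frac{1}{270}$)
$\frac{a}{x{\left(-219,193 \right)}} - \frac{27275}{r{\left(201 \right)}} = - \frac{40012}{2 \cdot 193} - \frac{27275}{- \frac{1}{270}} = - \frac{40012}{386} - -7364250 = \left(-40012\right) \frac{1}{386} + 7364250 = - \frac{20006}{193} + 7364250 = \frac{1421280244}{193}$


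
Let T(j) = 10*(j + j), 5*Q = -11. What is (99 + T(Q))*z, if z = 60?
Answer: 3300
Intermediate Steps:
Q = -11/5 (Q = (⅕)*(-11) = -11/5 ≈ -2.2000)
T(j) = 20*j (T(j) = 10*(2*j) = 20*j)
(99 + T(Q))*z = (99 + 20*(-11/5))*60 = (99 - 44)*60 = 55*60 = 3300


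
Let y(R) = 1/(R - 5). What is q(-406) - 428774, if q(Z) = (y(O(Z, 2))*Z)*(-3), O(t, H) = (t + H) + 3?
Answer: -428777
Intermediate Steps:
O(t, H) = 3 + H + t (O(t, H) = (H + t) + 3 = 3 + H + t)
y(R) = 1/(-5 + R)
q(Z) = -3 (q(Z) = (Z/(-5 + (3 + 2 + Z)))*(-3) = (Z/(-5 + (5 + Z)))*(-3) = (Z/Z)*(-3) = 1*(-3) = -3)
q(-406) - 428774 = -3 - 428774 = -428777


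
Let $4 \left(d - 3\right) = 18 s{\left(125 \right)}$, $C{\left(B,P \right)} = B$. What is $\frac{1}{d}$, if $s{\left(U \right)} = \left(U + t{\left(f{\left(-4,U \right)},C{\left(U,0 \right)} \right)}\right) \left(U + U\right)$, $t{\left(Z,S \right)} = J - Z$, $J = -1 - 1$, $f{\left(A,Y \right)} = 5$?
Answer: $\frac{1}{132753} \approx 7.5328 \cdot 10^{-6}$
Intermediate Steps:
$J = -2$ ($J = -1 - 1 = -2$)
$t{\left(Z,S \right)} = -2 - Z$
$s{\left(U \right)} = 2 U \left(-7 + U\right)$ ($s{\left(U \right)} = \left(U - 7\right) \left(U + U\right) = \left(U - 7\right) 2 U = \left(-7 + U\right) 2 U = 2 U \left(-7 + U\right)$)
$d = 132753$ ($d = 3 + \frac{18 \cdot 2 \cdot 125 \left(-7 + 125\right)}{4} = 3 + \frac{18 \cdot 2 \cdot 125 \cdot 118}{4} = 3 + \frac{18 \cdot 29500}{4} = 3 + \frac{1}{4} \cdot 531000 = 3 + 132750 = 132753$)
$\frac{1}{d} = \frac{1}{132753}$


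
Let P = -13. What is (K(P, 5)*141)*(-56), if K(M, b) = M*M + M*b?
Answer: -821184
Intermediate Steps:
K(M, b) = M² + M*b
(K(P, 5)*141)*(-56) = (-13*(-13 + 5)*141)*(-56) = (-13*(-8)*141)*(-56) = (104*141)*(-56) = 14664*(-56) = -821184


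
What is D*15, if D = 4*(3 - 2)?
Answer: 60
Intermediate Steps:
D = 4 (D = 4*1 = 4)
D*15 = 4*15 = 60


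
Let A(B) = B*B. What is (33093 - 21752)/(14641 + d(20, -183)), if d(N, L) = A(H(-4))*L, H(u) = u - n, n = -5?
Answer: 11341/14458 ≈ 0.78441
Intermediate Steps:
H(u) = 5 + u (H(u) = u - 1*(-5) = u + 5 = 5 + u)
A(B) = B**2
d(N, L) = L (d(N, L) = (5 - 4)**2*L = 1**2*L = 1*L = L)
(33093 - 21752)/(14641 + d(20, -183)) = (33093 - 21752)/(14641 - 183) = 11341/14458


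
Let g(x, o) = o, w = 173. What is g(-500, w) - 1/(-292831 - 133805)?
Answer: 73808029/426636 ≈ 173.00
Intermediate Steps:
g(-500, w) - 1/(-292831 - 133805) = 173 - 1/(-292831 - 133805) = 173 - 1/(-426636) = 173 - 1*(-1/426636) = 173 + 1/426636 = 73808029/426636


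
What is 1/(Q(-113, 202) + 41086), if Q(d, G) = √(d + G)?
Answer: 41086/1688059307 - √89/1688059307 ≈ 2.4334e-5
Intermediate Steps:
Q(d, G) = √(G + d)
1/(Q(-113, 202) + 41086) = 1/(√(202 - 113) + 41086) = 1/(√89 + 41086) = 1/(41086 + √89)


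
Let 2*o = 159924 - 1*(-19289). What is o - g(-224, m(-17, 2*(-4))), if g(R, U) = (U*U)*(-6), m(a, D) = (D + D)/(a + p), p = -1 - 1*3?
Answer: 26345335/294 ≈ 89610.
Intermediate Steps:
p = -4 (p = -1 - 3 = -4)
m(a, D) = 2*D/(-4 + a) (m(a, D) = (D + D)/(a - 4) = (2*D)/(-4 + a) = 2*D/(-4 + a))
g(R, U) = -6*U² (g(R, U) = U²*(-6) = -6*U²)
o = 179213/2 (o = (159924 - 1*(-19289))/2 = (159924 + 19289)/2 = (½)*179213 = 179213/2 ≈ 89607.)
o - g(-224, m(-17, 2*(-4))) = 179213/2 - (-6)*(2*(2*(-4))/(-4 - 17))² = 179213/2 - (-6)*(2*(-8)/(-21))² = 179213/2 - (-6)*(2*(-8)*(-1/21))² = 179213/2 - (-6)*(16/21)² = 179213/2 - (-6)*256/441 = 179213/2 - 1*(-512/147) = 179213/2 + 512/147 = 26345335/294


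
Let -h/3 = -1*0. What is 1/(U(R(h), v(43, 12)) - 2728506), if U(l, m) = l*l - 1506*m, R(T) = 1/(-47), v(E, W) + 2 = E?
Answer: -2209/6163666667 ≈ -3.5839e-7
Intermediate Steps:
h = 0 (h = -(-3)*0 = -3*0 = 0)
v(E, W) = -2 + E
R(T) = -1/47
U(l, m) = l² - 1506*m
1/(U(R(h), v(43, 12)) - 2728506) = 1/(((-1/47)² - 1506*(-2 + 43)) - 2728506) = 1/((1/2209 - 1506*41) - 2728506) = 1/((1/2209 - 61746) - 2728506) = 1/(-136396913/2209 - 2728506) = 1/(-6163666667/2209) = -2209/6163666667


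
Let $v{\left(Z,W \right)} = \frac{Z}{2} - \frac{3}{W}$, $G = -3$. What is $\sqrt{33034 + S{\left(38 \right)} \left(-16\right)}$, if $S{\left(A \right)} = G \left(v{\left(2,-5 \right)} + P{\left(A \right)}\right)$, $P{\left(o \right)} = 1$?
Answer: $\frac{\sqrt{828970}}{5} \approx 182.1$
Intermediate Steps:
$v{\left(Z,W \right)} = \frac{Z}{2} - \frac{3}{W}$ ($v{\left(Z,W \right)} = Z \frac{1}{2} - \frac{3}{W} = \frac{Z}{2} - \frac{3}{W}$)
$S{\left(A \right)} = - \frac{39}{5}$ ($S{\left(A \right)} = - 3 \left(\left(\frac{1}{2} \cdot 2 - \frac{3}{-5}\right) + 1\right) = - 3 \left(\left(1 - - \frac{3}{5}\right) + 1\right) = - 3 \left(\left(1 + \frac{3}{5}\right) + 1\right) = - 3 \left(\frac{8}{5} + 1\right) = \left(-3\right) \frac{13}{5} = - \frac{39}{5}$)
$\sqrt{33034 + S{\left(38 \right)} \left(-16\right)} = \sqrt{33034 - - \frac{624}{5}} = \sqrt{33034 + \frac{624}{5}} = \sqrt{\frac{165794}{5}} = \frac{\sqrt{828970}}{5}$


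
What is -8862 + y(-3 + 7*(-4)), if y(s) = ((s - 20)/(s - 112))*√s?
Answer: -8862 + 51*I*√31/143 ≈ -8862.0 + 1.9857*I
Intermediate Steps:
y(s) = √s*(-20 + s)/(-112 + s) (y(s) = ((-20 + s)/(-112 + s))*√s = √s*(-20 + s)/(-112 + s))
-8862 + y(-3 + 7*(-4)) = -8862 + √(-3 + 7*(-4))*(-20 + (-3 + 7*(-4)))/(-112 + (-3 + 7*(-4))) = -8862 + √(-3 - 28)*(-20 + (-3 - 28))/(-112 + (-3 - 28)) = -8862 + √(-31)*(-20 - 31)/(-112 - 31) = -8862 + (I*√31)*(-51)/(-143) = -8862 + (I*√31)*(-1/143)*(-51) = -8862 + 51*I*√31/143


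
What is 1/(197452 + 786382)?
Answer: 1/983834 ≈ 1.0164e-6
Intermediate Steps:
1/(197452 + 786382) = 1/983834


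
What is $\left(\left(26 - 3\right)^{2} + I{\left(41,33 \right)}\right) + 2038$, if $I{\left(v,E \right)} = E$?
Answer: $2600$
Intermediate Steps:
$\left(\left(26 - 3\right)^{2} + I{\left(41,33 \right)}\right) + 2038 = \left(\left(26 - 3\right)^{2} + 33\right) + 2038 = \left(23^{2} + 33\right) + 2038 = \left(529 + 33\right) + 2038 = 562 + 2038 = 2600$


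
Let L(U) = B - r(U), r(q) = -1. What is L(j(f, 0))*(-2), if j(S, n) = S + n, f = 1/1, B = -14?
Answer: 26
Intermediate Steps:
f = 1
L(U) = -13 (L(U) = -14 - 1*(-1) = -14 + 1 = -13)
L(j(f, 0))*(-2) = -13*(-2) = 26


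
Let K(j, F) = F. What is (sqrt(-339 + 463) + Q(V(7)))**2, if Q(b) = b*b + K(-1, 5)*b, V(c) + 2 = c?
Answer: 2624 + 200*sqrt(31) ≈ 3737.6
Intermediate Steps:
V(c) = -2 + c
Q(b) = b**2 + 5*b (Q(b) = b*b + 5*b = b**2 + 5*b)
(sqrt(-339 + 463) + Q(V(7)))**2 = (sqrt(-339 + 463) + (-2 + 7)*(5 + (-2 + 7)))**2 = (sqrt(124) + 5*(5 + 5))**2 = (2*sqrt(31) + 5*10)**2 = (2*sqrt(31) + 50)**2 = (50 + 2*sqrt(31))**2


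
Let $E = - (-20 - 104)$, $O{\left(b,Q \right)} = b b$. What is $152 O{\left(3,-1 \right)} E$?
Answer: $169632$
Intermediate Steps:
$O{\left(b,Q \right)} = b^{2}$
$E = 124$ ($E = - (-20 - 104) = \left(-1\right) \left(-124\right) = 124$)
$152 O{\left(3,-1 \right)} E = 152 \cdot 3^{2} \cdot 124 = 152 \cdot 9 \cdot 124 = 1368 \cdot 124 = 169632$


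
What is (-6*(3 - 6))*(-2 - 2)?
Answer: -72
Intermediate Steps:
(-6*(3 - 6))*(-2 - 2) = -6*(-3)*(-4) = 18*(-4) = -72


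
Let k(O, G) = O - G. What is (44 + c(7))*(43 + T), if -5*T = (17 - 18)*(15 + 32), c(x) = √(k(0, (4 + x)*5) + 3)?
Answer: 11528/5 + 524*I*√13/5 ≈ 2305.6 + 377.86*I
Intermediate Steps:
c(x) = √(-17 - 5*x) (c(x) = √((0 - (4 + x)*5) + 3) = √((0 - (20 + 5*x)) + 3) = √((0 + (-20 - 5*x)) + 3) = √((-20 - 5*x) + 3) = √(-17 - 5*x))
T = 47/5 (T = -(17 - 18)*(15 + 32)/5 = -(-1)*47/5 = -⅕*(-47) = 47/5 ≈ 9.4000)
(44 + c(7))*(43 + T) = (44 + √(-17 - 5*7))*(43 + 47/5) = (44 + √(-17 - 35))*(262/5) = (44 + √(-52))*(262/5) = (44 + 2*I*√13)*(262/5) = 11528/5 + 524*I*√13/5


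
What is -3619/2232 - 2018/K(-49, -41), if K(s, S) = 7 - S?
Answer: -12182/279 ≈ -43.663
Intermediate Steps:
-3619/2232 - 2018/K(-49, -41) = -3619/2232 - 2018/(7 - 1*(-41)) = -3619*1/2232 - 2018/(7 + 41) = -3619/2232 - 2018/48 = -3619/2232 - 2018*1/48 = -3619/2232 - 1009/24 = -12182/279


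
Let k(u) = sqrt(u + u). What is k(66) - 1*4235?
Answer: -4235 + 2*sqrt(33) ≈ -4223.5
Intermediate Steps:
k(u) = sqrt(2)*sqrt(u) (k(u) = sqrt(2*u) = sqrt(2)*sqrt(u))
k(66) - 1*4235 = sqrt(2)*sqrt(66) - 1*4235 = 2*sqrt(33) - 4235 = -4235 + 2*sqrt(33)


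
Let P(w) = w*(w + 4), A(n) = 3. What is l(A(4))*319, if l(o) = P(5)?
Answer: 14355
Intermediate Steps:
P(w) = w*(4 + w)
l(o) = 45 (l(o) = 5*(4 + 5) = 5*9 = 45)
l(A(4))*319 = 45*319 = 14355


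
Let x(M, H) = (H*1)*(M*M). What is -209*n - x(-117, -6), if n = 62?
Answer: 69176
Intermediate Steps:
x(M, H) = H*M²
-209*n - x(-117, -6) = -209*62 - (-6)*(-117)² = -12958 - (-6)*13689 = -12958 - 1*(-82134) = -12958 + 82134 = 69176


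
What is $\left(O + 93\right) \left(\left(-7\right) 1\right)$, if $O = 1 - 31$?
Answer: $-441$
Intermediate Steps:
$O = -30$ ($O = 1 - 31 = -30$)
$\left(O + 93\right) \left(\left(-7\right) 1\right) = \left(-30 + 93\right) \left(\left(-7\right) 1\right) = 63 \left(-7\right) = -441$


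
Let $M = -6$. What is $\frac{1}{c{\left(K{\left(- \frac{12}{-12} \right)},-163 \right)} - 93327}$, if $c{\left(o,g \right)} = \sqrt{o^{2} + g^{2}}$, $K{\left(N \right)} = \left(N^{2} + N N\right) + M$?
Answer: $- \frac{7179}{669992488} - \frac{\sqrt{26585}}{8709902344} \approx -1.0734 \cdot 10^{-5}$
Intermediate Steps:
$K{\left(N \right)} = -6 + 2 N^{2}$ ($K{\left(N \right)} = \left(N^{2} + N N\right) - 6 = \left(N^{2} + N^{2}\right) - 6 = 2 N^{2} - 6 = -6 + 2 N^{2}$)
$c{\left(o,g \right)} = \sqrt{g^{2} + o^{2}}$
$\frac{1}{c{\left(K{\left(- \frac{12}{-12} \right)},-163 \right)} - 93327} = \frac{1}{\sqrt{\left(-163\right)^{2} + \left(-6 + 2 \left(- \frac{12}{-12}\right)^{2}\right)^{2}} - 93327} = \frac{1}{\sqrt{26569 + \left(-6 + 2 \left(\left(-12\right) \left(- \frac{1}{12}\right)\right)^{2}\right)^{2}} - 93327} = \frac{1}{\sqrt{26569 + \left(-6 + 2 \cdot 1^{2}\right)^{2}} - 93327} = \frac{1}{\sqrt{26569 + \left(-6 + 2 \cdot 1\right)^{2}} - 93327} = \frac{1}{\sqrt{26569 + \left(-6 + 2\right)^{2}} - 93327} = \frac{1}{\sqrt{26569 + \left(-4\right)^{2}} - 93327} = \frac{1}{\sqrt{26569 + 16} - 93327} = \frac{1}{\sqrt{26585} - 93327} = \frac{1}{-93327 + \sqrt{26585}}$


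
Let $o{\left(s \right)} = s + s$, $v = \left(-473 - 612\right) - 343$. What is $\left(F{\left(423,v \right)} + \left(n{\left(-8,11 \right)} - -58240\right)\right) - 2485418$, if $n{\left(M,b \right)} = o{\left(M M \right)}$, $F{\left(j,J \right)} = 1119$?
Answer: $-2425931$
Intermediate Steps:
$v = -1428$ ($v = -1085 - 343 = -1428$)
$o{\left(s \right)} = 2 s$
$n{\left(M,b \right)} = 2 M^{2}$ ($n{\left(M,b \right)} = 2 M M = 2 M^{2}$)
$\left(F{\left(423,v \right)} + \left(n{\left(-8,11 \right)} - -58240\right)\right) - 2485418 = \left(1119 + \left(2 \left(-8\right)^{2} - -58240\right)\right) - 2485418 = \left(1119 + \left(2 \cdot 64 + 58240\right)\right) - 2485418 = \left(1119 + \left(128 + 58240\right)\right) - 2485418 = \left(1119 + 58368\right) - 2485418 = 59487 - 2485418 = -2425931$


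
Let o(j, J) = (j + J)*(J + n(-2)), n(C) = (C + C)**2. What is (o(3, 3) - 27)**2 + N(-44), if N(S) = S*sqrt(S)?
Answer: 7569 - 88*I*sqrt(11) ≈ 7569.0 - 291.86*I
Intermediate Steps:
n(C) = 4*C**2 (n(C) = (2*C)**2 = 4*C**2)
o(j, J) = (16 + J)*(J + j) (o(j, J) = (j + J)*(J + 4*(-2)**2) = (J + j)*(J + 4*4) = (J + j)*(J + 16) = (J + j)*(16 + J) = (16 + J)*(J + j))
N(S) = S**(3/2)
(o(3, 3) - 27)**2 + N(-44) = ((3**2 + 16*3 + 16*3 + 3*3) - 27)**2 + (-44)**(3/2) = ((9 + 48 + 48 + 9) - 27)**2 - 88*I*sqrt(11) = (114 - 27)**2 - 88*I*sqrt(11) = 87**2 - 88*I*sqrt(11) = 7569 - 88*I*sqrt(11)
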